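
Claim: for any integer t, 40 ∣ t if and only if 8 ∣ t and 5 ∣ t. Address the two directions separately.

(←) Suppose 8 ∣ t and 5 ∣ t. Any common multiple of 8 and 5 is a multiple of their lcm; here gcd(8, 5) = 1, so lcm(8, 5) = 8·5 = 40, so 40 ∣ t.

(→) If 40 ∣ t, write t = 40q. Since 40 = 5·8, t = 8·(5q), so 8 ∣ t; and since 40 = 8·5, t = 5·(8q), so 5 ∣ t.

Both directions hold.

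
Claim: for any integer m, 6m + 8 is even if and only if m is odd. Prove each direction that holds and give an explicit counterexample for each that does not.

Forward direction. This fails: take m = 0. Then 6m + 8 = 8, which is even, yet m = 0 is even, not odd.

Converse. Suppose m is odd. Since 6 is even, 6m is even for every m, so 6m + 8 has the same parity as 8, which is even. Hence 6m + 8 is even.

Only the converse holds.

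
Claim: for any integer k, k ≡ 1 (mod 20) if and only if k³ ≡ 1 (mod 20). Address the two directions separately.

(⇒) Suppose k ≡ 1 (mod 20). Write k = 20j + 1. Then (20j + 1)³ = 8000j³ + 1200j² + 60j + 1 = 20(400j³ + 60j² + 3j) + 1, so k³ ≡ 1 (mod 20).

(⇐) Conversely, suppose k³ ≡ 1 (mod 20). The only residue r in {0, …, 19} with r³ ≡ 1 (mod 20) is r = 1, so k ≡ 1 (mod 20).

Both directions hold.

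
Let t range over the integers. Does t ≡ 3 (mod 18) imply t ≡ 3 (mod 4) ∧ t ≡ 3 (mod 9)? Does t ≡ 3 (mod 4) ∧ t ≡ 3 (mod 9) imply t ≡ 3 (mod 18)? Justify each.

[⇐] If t ≡ 3 (mod 4) and t ≡ 3 (mod 9), then by the Chinese remainder theorem t ≡ 3 (mod 36). Since 3 ≡ 3 (mod 18) and 18 ∣ 36, we get t ≡ 3 (mod 18).

[⇒] This fails: t = 21 gives 21 ≡ 3 (mod 18) but 21 ≡ 1 (mod 4), so the conjunction on the right does not hold.

(⇒) fails; (⇐) holds.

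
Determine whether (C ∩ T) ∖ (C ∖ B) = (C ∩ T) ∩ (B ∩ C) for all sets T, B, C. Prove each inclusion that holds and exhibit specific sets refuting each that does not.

Both inclusions hold; the sets are equal.

(⟹) Let x ∈ (C ∩ T) ∖ (C ∖ B). Then x ∈ T ∩ B ∩ C, from which x ∈ (C ∩ T) ∩ (B ∩ C).

(⟸) Let x ∈ (C ∩ T) ∩ (B ∩ C). Then x ∈ T ∩ B ∩ C, from which x ∈ (C ∩ T) ∖ (C ∖ B).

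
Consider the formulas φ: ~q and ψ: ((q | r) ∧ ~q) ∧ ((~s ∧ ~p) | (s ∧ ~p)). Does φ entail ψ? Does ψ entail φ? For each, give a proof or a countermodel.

Not equivalent: only (⇐) holds.

(⇒) This fails. Under s = F, q = F, r = F, p = F, the left side is true but the right side is false.

(⇐) Assume the antecedent. If s is true, the antecedent forces (s = T, q = F, r = T, p = F), and ~q holds there. If s is false, the antecedent forces (s = F, q = F, r = T, p = F), and ~q holds there. Either way ~q holds.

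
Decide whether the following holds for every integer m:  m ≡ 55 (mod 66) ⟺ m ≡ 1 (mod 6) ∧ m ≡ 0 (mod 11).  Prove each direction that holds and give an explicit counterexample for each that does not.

(⇒) Suppose m ≡ 55 (mod 66); write m = 66j + 55. Since 6 ∣ 66, reducing mod 6 gives m ≡ 55 ≡ 1 (mod 6); since 11 ∣ 66, reducing mod 11 gives m ≡ 55 ≡ 0 (mod 11).

(⇐) Conversely, if m ≡ 1 (mod 6) and m ≡ 0 (mod 11), then by the Chinese remainder theorem m ≡ 55 (mod 66). This is exactly m ≡ 55 (mod 66).

Equivalent; both directions hold.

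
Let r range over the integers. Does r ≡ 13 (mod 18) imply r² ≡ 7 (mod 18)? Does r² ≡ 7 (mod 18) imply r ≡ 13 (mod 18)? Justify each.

(⇒) Suppose r ≡ 13 (mod 18). Write r = 18j + 13. Then (18j + 13)² = 324j² + 468j + 169 = 18(18j² + 26j + 9) + 7, so r² ≡ 7 (mod 18).

(⇐) This fails: take r = 5. Then 5² = 25 ≡ 7 (mod 18), yet 5 ≡ 5 (mod 18), not 13.

Only the forward implication holds.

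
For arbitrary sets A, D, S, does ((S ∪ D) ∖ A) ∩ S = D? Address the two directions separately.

Forward inclusion. This inclusion fails. Take A = ∅, D = ∅, S = {1}; then 1 ∈ ((S ∪ D) ∖ A) ∩ S but 1 ∉ D.

Reverse inclusion. This inclusion fails. Take A = ∅, D = {1}, S = ∅; then 1 ∈ D but 1 ∉ ((S ∪ D) ∖ A) ∩ S.

(⊆) fails and (⊇) fails.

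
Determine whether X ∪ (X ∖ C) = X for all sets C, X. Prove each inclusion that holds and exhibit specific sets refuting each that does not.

Reverse inclusion. Let x ∈ X. Then either x ∈ X and x ∉ C; or x ∈ C ∩ X. In each case x ∈ X ∪ (X ∖ C), so X ⊆ X ∪ (X ∖ C).

Forward inclusion. Let x ∈ X ∪ (X ∖ C). Then either x ∈ X and x ∉ C; or x ∈ C ∩ X. In each case x ∈ X, so X ∪ (X ∖ C) ⊆ X.

Both inclusions hold; the sets are equal.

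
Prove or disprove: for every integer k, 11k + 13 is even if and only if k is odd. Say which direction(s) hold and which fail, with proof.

(⟹) Suppose 11k + 13 is even. Since 11 is odd, 11k and k have the same parity, so 11k + 13 ≡ k + 13 (mod 2). As 13 is odd, 11k + 13 is even exactly when k is odd. Thus k is odd.

(⟸) Conversely, suppose k is odd; write k = 2j + 1. Then 11k + 13 = 11·(2j + 1) + 13 = 2·11j + 24, which is even.

Both directions hold.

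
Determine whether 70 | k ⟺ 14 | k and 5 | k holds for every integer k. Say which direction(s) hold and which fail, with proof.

Equivalent; both directions hold.

Forward direction. If 70 ∣ k, write k = 70q. Since 70 = 5·14, k = 14·(5q), so 14 ∣ k; and since 70 = 14·5, k = 5·(14q), so 5 ∣ k.

Converse. Suppose 14 ∣ k and 5 ∣ k. Any common multiple of 14 and 5 is a multiple of their lcm; here gcd(14, 5) = 1, so lcm(14, 5) = 14·5 = 70, so 70 ∣ k.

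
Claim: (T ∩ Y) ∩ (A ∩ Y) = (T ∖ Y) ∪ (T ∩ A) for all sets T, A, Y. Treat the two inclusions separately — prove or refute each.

Only the forward inclusion holds.

(⟹) Let x ∈ (T ∩ Y) ∩ (A ∩ Y). Then x ∈ T ∩ A ∩ Y, from which x ∈ (T ∖ Y) ∪ (T ∩ A).

(⟸) This inclusion fails. Take T = {1}, A = ∅, Y = ∅; then 1 ∈ (T ∖ Y) ∪ (T ∩ A) but 1 ∉ (T ∩ Y) ∩ (A ∩ Y).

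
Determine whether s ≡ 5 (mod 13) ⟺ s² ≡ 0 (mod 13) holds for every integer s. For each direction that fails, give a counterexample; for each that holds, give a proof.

Forward direction. This fails: take s = 5. Then 5 ≡ 5 (mod 13), but 5² = 25 ≡ 12 (mod 13), not 0.

Converse. This fails: take s = 0. Then 0² = 0 ≡ 0 (mod 13), yet 0 ≡ 0 (mod 13), not 5.

Neither implication holds.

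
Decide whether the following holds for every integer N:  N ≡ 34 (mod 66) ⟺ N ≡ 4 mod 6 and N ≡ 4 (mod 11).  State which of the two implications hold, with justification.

[⇒] This fails: N = 34 gives 34 ≡ 34 (mod 66) but 34 ≡ 1 (mod 11), so the conjunction on the right does not hold.

[⇐] This fails: N = 4 satisfies both congruences on the right (4 ≡ 4 mod 6 and 4 ≡ 4 mod 11) yet 4 ≡ 4 (mod 66), not 34.

Neither direction holds.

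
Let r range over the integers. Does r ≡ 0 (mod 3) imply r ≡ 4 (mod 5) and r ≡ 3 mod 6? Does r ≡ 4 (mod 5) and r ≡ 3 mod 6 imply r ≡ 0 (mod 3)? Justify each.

(⟹) This fails: r = 0 gives 0 ≡ 0 (mod 3) but 0 ≡ 0 (mod 5), so the conjunction on the right does not hold.

(⟸) Conversely, if r ≡ 4 (mod 5) and r ≡ 3 (mod 6), then by the Chinese remainder theorem r ≡ 9 (mod 30). Since 9 ≡ 0 (mod 3) and 3 ∣ 30, we get r ≡ 0 (mod 3).

Only the reverse direction holds.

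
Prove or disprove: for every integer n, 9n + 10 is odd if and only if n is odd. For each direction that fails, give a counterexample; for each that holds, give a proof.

Forward direction. Suppose 9n + 10 is odd. Since 9 is odd, 9n and n have the same parity, so 9n + 10 ≡ n + 10 (mod 2). As 10 is even, 9n + 10 is odd exactly when n is odd. Thus n is odd.

Converse. Suppose n is odd; write n = 2j + 1. Then 9n + 10 = 9·(2j + 1) + 10 = 2·9j + 19, which is odd.

The biconditional holds.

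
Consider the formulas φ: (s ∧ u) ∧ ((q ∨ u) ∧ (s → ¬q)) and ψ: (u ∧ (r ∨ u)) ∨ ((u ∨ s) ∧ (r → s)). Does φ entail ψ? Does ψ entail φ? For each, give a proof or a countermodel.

Only the forward implication holds.

(⟸) This fails. Under s = T, r = F, u = F, q = F, the left side is false but the right side is true.

(⟹) Assume the antecedent. If s is true, the consequent reduces to true regardless of the other variables. If s is false, the antecedent cannot hold. Either way the consequent holds.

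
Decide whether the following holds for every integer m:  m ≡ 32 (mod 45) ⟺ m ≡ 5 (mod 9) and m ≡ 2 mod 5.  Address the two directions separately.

Equivalent; both directions hold.

(⟹) Suppose m ≡ 32 (mod 45); write m = 45j + 32. Since 9 ∣ 45, reducing mod 9 gives m ≡ 32 ≡ 5 (mod 9); since 5 ∣ 45, reducing mod 5 gives m ≡ 32 ≡ 2 (mod 5).

(⟸) Conversely, if m ≡ 5 (mod 9) and m ≡ 2 (mod 5), then by the Chinese remainder theorem m ≡ 32 (mod 45). This is exactly m ≡ 32 (mod 45).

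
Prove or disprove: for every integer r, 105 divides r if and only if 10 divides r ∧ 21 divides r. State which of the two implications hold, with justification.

Not equivalent: only (⇐) holds.

(⟹) This fails: take r = 105. Certainly 105 ∣ 105, but 10 ∤ 105.

(⟸) Suppose 10 ∣ r and 21 ∣ r. Any common multiple of 10 and 21 is a multiple of their lcm; here gcd(10, 21) = 1, so lcm(10, 21) = 10·21 = 210, so 210 ∣ r. Since 105 ∣ 210, it follows that 105 ∣ r.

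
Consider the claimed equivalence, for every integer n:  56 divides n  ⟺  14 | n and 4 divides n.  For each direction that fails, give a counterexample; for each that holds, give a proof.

(⟹) If 56 ∣ n, write n = 56q. Since 56 = 4·14, n = 14·(4q), so 14 ∣ n; and since 56 = 14·4, n = 4·(14q), so 4 ∣ n.

(⟸) This fails: take n = 28. Both 14 ∣ 28 and 4 ∣ 28, yet 28 is not a multiple of 56 (since 28 = 0·56 + 28), so 56 ∤ 28.

Only the forward direction holds.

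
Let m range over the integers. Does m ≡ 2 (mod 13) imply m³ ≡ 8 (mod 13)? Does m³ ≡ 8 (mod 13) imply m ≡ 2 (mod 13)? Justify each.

(⇐) This fails: take m = 5. Then 5³ = 125 ≡ 8 (mod 13), yet 5 ≡ 5 (mod 13), not 2.

(⇒) Suppose m ≡ 2 (mod 13). Write m = 13j + 2. Then (13j + 2)³ = 2197j³ + 1014j² + 156j + 8 = 13(169j³ + 78j² + 12j) + 8, so m³ ≡ 8 (mod 13).

(⇒) holds; (⇐) fails.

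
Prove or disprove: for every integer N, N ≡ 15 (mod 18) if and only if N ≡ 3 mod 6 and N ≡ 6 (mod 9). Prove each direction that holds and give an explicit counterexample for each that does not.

[⇒] Suppose N ≡ 15 (mod 18); write N = 18j + 15. Since 6 ∣ 18, reducing mod 6 gives N ≡ 15 ≡ 3 (mod 6); since 9 ∣ 18, reducing mod 9 gives N ≡ 15 ≡ 6 (mod 9).

[⇐] Conversely, if N ≡ 3 (mod 6) and N ≡ 6 (mod 9), then by the Chinese remainder theorem N ≡ 15 (mod 18). This is exactly N ≡ 15 (mod 18).

Both directions hold; the statement is true.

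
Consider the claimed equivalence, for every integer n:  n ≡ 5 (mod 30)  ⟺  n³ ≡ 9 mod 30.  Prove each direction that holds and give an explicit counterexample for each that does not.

Neither implication holds.

(→) This fails: take n = 5. Then 5 ≡ 5 (mod 30), but 5³ = 125 ≡ 5 (mod 30), not 9.

(←) This fails: take n = 9. Then 9³ = 729 ≡ 9 (mod 30), yet 9 ≡ 9 (mod 30), not 5.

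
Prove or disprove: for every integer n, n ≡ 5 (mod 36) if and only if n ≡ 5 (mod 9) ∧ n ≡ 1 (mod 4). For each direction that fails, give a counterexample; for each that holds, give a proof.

Both directions hold; the statement is true.

(⇒) Suppose n ≡ 5 (mod 36); write n = 36j + 5. Since 9 ∣ 36, reducing mod 9 gives n ≡ 5 (mod 9); since 4 ∣ 36, reducing mod 4 gives n ≡ 5 ≡ 1 (mod 4).

(⇐) Conversely, if n ≡ 5 (mod 9) and n ≡ 1 (mod 4), then by the Chinese remainder theorem n ≡ 5 (mod 36). This is exactly n ≡ 5 (mod 36).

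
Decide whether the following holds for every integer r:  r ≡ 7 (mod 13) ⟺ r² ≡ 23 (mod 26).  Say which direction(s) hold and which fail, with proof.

(⇒) fails and (⇐) fails.

[⇒] This fails: take r = 20. Then 20 ≡ 7 (mod 13), but 20² = 400 ≡ 10 (mod 26), not 23.

[⇐] This fails: take r = 19. Then 19² = 361 ≡ 23 (mod 26), yet 19 ≡ 6 (mod 13), not 7.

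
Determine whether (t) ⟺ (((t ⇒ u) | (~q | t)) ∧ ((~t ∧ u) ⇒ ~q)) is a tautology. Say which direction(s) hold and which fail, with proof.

Forward direction. Assume the antecedent. If u is true, the antecedent forces (u = T, q = F, t = T) or (u = T, q = T, t = T), and the consequent holds there. If u is false, the consequent reduces to true regardless of the other variables. Either way the consequent holds.

Converse. This fails. Under u = F, q = F, t = F, the left side is false but the right side is true.

The forward direction holds; the converse fails.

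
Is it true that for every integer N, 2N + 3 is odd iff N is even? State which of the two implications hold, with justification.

Only the converse holds.

(⇒) This fails: take N = 3. Then 2N + 3 = 9, which is odd, yet N = 3 is odd, not even.

(⇐) Suppose N is even. Since 2 is even, 2N is even for every N, so 2N + 3 has the same parity as 3, which is odd. Hence 2N + 3 is odd.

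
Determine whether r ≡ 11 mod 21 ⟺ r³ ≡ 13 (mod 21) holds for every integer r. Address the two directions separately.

Both directions fail.

(⟹) This fails: take r = 11. Then 11 ≡ 11 (mod 21), but 11³ = 1331 ≡ 8 (mod 21), not 13.

(⟸) This fails: take r = 10. Then 10³ = 1000 ≡ 13 (mod 21), yet 10 ≡ 10 (mod 21), not 11.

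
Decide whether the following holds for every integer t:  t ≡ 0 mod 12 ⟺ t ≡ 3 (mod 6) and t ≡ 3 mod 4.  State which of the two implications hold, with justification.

Both directions fail.

[⇒] This fails: t = 0 gives 0 ≡ 0 (mod 12) but 0 ≡ 0 (mod 6), so the conjunction on the right does not hold.

[⇐] This fails: t = 3 satisfies both congruences on the right (3 ≡ 3 mod 6 and 3 ≡ 3 mod 4) yet 3 ≡ 3 (mod 12), not 0.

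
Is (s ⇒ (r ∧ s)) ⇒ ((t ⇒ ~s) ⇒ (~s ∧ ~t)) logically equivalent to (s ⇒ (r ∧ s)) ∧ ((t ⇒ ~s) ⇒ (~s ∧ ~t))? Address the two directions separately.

Not equivalent: only (⇐) holds.

(⇒) This fails. Under r = F, t = F, s = T, the left side is true but the right side is false.

(⇐) Assume the antecedent. If r is true, the antecedent forces (r = T, t = F, s = F) or (r = T, t = T, s = T), and the consequent holds there. If r is false, the antecedent forces (r = F, t = F, s = F), and the consequent holds there. Either way the consequent holds.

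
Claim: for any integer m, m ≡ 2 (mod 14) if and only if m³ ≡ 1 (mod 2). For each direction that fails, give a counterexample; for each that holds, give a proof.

(⇒) This fails: take m = 2. Then 2 ≡ 2 (mod 14), but 2³ = 8 ≡ 0 (mod 2), not 1.

(⇐) This fails: take m = 1. Then 1³ = 1 ≡ 1 (mod 2), yet 1 ≡ 1 (mod 14), not 2.

Neither implication holds.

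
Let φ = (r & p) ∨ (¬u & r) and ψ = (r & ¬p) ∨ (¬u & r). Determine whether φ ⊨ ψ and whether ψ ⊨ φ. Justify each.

(⇒) This fails. Under r = T, u = T, p = T, the left side is true but the right side is false.

(⇐) This fails. Under r = T, u = T, p = F, the left side is false but the right side is true.

Neither implication holds.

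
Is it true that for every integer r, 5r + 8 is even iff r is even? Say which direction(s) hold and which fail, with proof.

Both directions hold.

Forward direction. Suppose 5r + 8 is even. Since 5 is odd, 5r and r have the same parity, so 5r + 8 ≡ r + 8 (mod 2). As 8 is even, 5r + 8 is even exactly when r is even. Thus r is even.

Converse. Suppose r is even; write r = 2j. Then 5r + 8 = 5·(2j) + 8 = 2·5j + 8, which is even.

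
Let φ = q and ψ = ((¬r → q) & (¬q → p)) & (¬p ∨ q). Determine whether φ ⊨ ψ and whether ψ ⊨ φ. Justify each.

(⟹) Assume the antecedent. If q is true, the consequent reduces to true regardless of the other variables. If q is false, the antecedent cannot hold. Either way the consequent holds.

(⟸) Assume the antecedent. If q is true, q reduces to true regardless of the other variables. If q is false, the antecedent cannot hold. Either way q holds.

Both directions hold.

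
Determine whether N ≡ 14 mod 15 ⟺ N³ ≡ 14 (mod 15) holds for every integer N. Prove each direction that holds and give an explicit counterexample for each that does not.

(→) Suppose N ≡ 14 mod 15. Write N = 15j + 14. Then (15j + 14)³ = 3375j³ + 9450j² + 8820j + 2744 = 15(225j³ + 630j² + 588j + 182) + 14, so N³ ≡ 14 (mod 15).

(←) Conversely, suppose N³ ≡ 14 (mod 15). The only residue r in {0, …, 14} with r³ ≡ 14 (mod 15) is r = 14, so N ≡ 14 (mod 15).

Equivalent; both directions hold.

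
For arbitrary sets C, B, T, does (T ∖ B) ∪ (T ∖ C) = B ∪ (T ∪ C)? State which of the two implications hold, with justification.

(⊆) holds; (⊇) fails.

Forward inclusion. Let x ∈ (T ∖ B) ∪ (T ∖ C). Then either x ∈ T and x ∉ C, B; or x ∈ C ∩ T and x ∉ B; or x ∈ B ∩ T and x ∉ C. In each case x ∈ B ∪ (T ∪ C), so (T ∖ B) ∪ (T ∖ C) ⊆ B ∪ (T ∪ C).

Reverse inclusion. This inclusion fails. Take C = {1}, B = ∅, T = ∅; then 1 ∈ B ∪ (T ∪ C) but 1 ∉ (T ∖ B) ∪ (T ∖ C).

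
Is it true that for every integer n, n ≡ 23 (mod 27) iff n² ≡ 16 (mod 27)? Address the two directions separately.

Only the forward direction holds.

Forward direction. Suppose n ≡ 23 (mod 27). Write n = 27j + 23. Then (27j + 23)² = 729j² + 1242j + 529 = 27(27j² + 46j + 19) + 16, so n² ≡ 16 (mod 27).

Converse. This fails: take n = 4. Then 4² = 16 ≡ 16 (mod 27), yet 4 ≡ 4 (mod 27), not 23.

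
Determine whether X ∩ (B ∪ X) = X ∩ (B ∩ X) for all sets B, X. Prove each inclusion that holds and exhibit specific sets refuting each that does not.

The sets are not equal: only the reverse inclusion holds.

(⟸) Let x ∈ X ∩ (B ∩ X). Then x ∈ B ∩ X, from which x ∈ X ∩ (B ∪ X).

(⟹) This inclusion fails. Take B = ∅, X = {1}; then 1 ∈ X ∩ (B ∪ X) but 1 ∉ X ∩ (B ∩ X).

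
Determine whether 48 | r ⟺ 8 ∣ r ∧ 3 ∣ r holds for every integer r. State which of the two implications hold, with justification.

Not equivalent: only (⇒) holds.

(→) If 48 ∣ r, write r = 48q. Since 48 = 6·8, r = 8·(6q), so 8 ∣ r; and since 48 = 16·3, r = 3·(16q), so 3 ∣ r.

(←) This fails: take r = 24. Both 8 ∣ 24 and 3 ∣ 24, yet 24 is not a multiple of 48 (since 24 = 0·48 + 24), so 48 ∤ 24.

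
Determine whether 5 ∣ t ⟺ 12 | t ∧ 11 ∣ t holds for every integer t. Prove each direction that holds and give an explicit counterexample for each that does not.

Neither direction holds.

(⟹) This fails: take t = 5. Certainly 5 ∣ 5, but 12 ∤ 5.

(⟸) This fails: take t = 132. Both 12 ∣ 132 and 11 ∣ 132, yet 132 is not a multiple of 5 (since 132 = 26·5 + 2), so 5 ∤ 132.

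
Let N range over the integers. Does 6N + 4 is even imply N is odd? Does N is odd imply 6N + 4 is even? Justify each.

(⇒) This fails: take N = 4. Then 6N + 4 = 28, which is even, yet N = 4 is even, not odd.

(⇐) Suppose N is odd. Since 6 is even, 6N is even for every N, so 6N + 4 has the same parity as 4, which is even. Hence 6N + 4 is even.

The forward direction fails; the converse holds.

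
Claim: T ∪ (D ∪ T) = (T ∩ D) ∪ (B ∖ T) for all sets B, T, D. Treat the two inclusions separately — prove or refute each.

Forward inclusion. This inclusion fails. Take B = ∅, T = {1}, D = ∅; then 1 ∈ T ∪ (D ∪ T) but 1 ∉ (T ∩ D) ∪ (B ∖ T).

Reverse inclusion. This inclusion fails. Take B = {1}, T = ∅, D = ∅; then 1 ∈ (T ∩ D) ∪ (B ∖ T) but 1 ∉ T ∪ (D ∪ T).

Both inclusions fail.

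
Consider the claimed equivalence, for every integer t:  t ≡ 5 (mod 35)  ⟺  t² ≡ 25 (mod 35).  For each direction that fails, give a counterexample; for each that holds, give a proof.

Only the forward implication holds.

[⇐] This fails: take t = 30. Then 30² = 900 ≡ 25 (mod 35), yet 30 ≡ 30 (mod 35), not 5.

[⇒] Suppose t ≡ 5 (mod 35). Write t = 35j + 5. Then (35j + 5)² = 1225j² + 350j + 25 = 35(35j² + 10j) + 25, so t² ≡ 25 (mod 35).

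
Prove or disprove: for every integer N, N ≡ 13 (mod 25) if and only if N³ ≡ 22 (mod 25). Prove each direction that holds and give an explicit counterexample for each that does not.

Both implications hold.

Forward direction. Suppose N ≡ 13 (mod 25). Write N = 25j + 13. Then (25j + 13)³ = 15625j³ + 24375j² + 12675j + 2197 = 25(625j³ + 975j² + 507j + 87) + 22, so N³ ≡ 22 (mod 25).

Converse. Suppose N³ ≡ 22 (mod 25). The only residue r in {0, …, 24} with r³ ≡ 22 (mod 25) is r = 13, so N ≡ 13 (mod 25).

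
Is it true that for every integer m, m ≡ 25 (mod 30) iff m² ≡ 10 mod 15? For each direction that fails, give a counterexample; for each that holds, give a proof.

(⟹) Suppose m ≡ 25 (mod 30). Then m² ≡ 25² = 625 (mod 30), and since 15 ∣ 30, also m² ≡ 10 (mod 15).

(⟸) This fails: take m = 5. Then 5² = 25 ≡ 10 (mod 15), yet 5 ≡ 5 (mod 30), not 25.

Only the forward implication holds.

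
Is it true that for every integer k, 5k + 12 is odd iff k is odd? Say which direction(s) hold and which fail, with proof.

(⇐) Suppose k is odd; write k = 2j + 1. Then 5k + 12 = 5·(2j + 1) + 12 = 2·5j + 17, which is odd.

(⇒) Suppose 5k + 12 is odd. Since 5 is odd, 5k and k have the same parity, so 5k + 12 ≡ k + 12 (mod 2). As 12 is even, 5k + 12 is odd exactly when k is odd. Thus k is odd.

Both implications hold.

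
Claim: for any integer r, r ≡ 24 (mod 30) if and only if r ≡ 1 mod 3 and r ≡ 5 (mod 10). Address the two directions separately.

Neither implication holds.

(⇒) This fails: r = 24 gives 24 ≡ 24 (mod 30) but 24 ≡ 0 (mod 3), so the conjunction on the right does not hold.

(⇐) This fails: r = 25 satisfies both congruences on the right (25 ≡ 1 mod 3 and 25 ≡ 5 mod 10) yet 25 ≡ 25 (mod 30), not 24.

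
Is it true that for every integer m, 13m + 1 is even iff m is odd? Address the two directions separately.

(→) Suppose 13m + 1 is even. Since 13 is odd, 13m and m have the same parity, so 13m + 1 ≡ m + 1 (mod 2). As 1 is odd, 13m + 1 is even exactly when m is odd. Thus m is odd.

(←) Conversely, suppose m is odd; write m = 2j + 1. Then 13m + 1 = 13·(2j + 1) + 1 = 2·13j + 14, which is even.

Both directions hold.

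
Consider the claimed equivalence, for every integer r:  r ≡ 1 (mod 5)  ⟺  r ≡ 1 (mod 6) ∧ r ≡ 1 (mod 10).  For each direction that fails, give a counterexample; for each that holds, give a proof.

Not equivalent: only (⇐) holds.

(⇒) This fails: r = 6 gives 6 ≡ 1 (mod 5) but 6 ≡ 0 (mod 6), so the conjunction on the right does not hold.

(⇐) Conversely, if r ≡ 1 (mod 6) and r ≡ 1 (mod 10), then by the Chinese remainder theorem r ≡ 1 (mod 30). Since 1 ≡ 1 (mod 5) and 5 ∣ 30, we get r ≡ 1 (mod 5).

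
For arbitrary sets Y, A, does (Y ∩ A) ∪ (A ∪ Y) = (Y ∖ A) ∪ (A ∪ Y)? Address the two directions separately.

Both inclusions hold.

(⊆) Let x ∈ (Y ∩ A) ∪ (A ∪ Y). Then either x ∈ Y and x ∉ A; or x ∈ A and x ∉ Y; or x ∈ Y ∩ A. In each case x ∈ (Y ∖ A) ∪ (A ∪ Y), so (Y ∩ A) ∪ (A ∪ Y) ⊆ (Y ∖ A) ∪ (A ∪ Y).

(⊇) Let x ∈ (Y ∖ A) ∪ (A ∪ Y). Then either x ∈ Y and x ∉ A; or x ∈ A and x ∉ Y; or x ∈ Y ∩ A. In each case x ∈ (Y ∩ A) ∪ (A ∪ Y), so (Y ∖ A) ∪ (A ∪ Y) ⊆ (Y ∩ A) ∪ (A ∪ Y).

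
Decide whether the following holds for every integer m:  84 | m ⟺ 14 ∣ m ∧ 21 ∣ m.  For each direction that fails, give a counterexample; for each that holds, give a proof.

Only the forward direction holds.

(⇒) If 84 ∣ m, write m = 84q. Since 84 = 6·14, m = 14·(6q), so 14 ∣ m; and since 84 = 4·21, m = 21·(4q), so 21 ∣ m.

(⇐) This fails: take m = 42. Both 14 ∣ 42 and 21 ∣ 42, yet 42 is not a multiple of 84 (since 42 = 0·84 + 42), so 84 ∤ 42.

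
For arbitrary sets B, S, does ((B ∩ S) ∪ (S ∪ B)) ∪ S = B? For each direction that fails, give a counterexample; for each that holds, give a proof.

(⊆) This inclusion fails. Take B = ∅, S = {1}; then 1 ∈ ((B ∩ S) ∪ (S ∪ B)) ∪ S but 1 ∉ B.

(⊇) Let x ∈ B. Then either x ∈ B and x ∉ S; or x ∈ B ∩ S. In each case x ∈ ((B ∩ S) ∪ (S ∪ B)) ∪ S, so B ⊆ ((B ∩ S) ∪ (S ∪ B)) ∪ S.

Only the reverse inclusion holds.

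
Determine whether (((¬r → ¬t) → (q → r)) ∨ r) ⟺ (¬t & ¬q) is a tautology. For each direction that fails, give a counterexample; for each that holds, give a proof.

(⟹) This fails. Under t = T, q = F, r = F, the left side is true but the right side is false.

(⟸) Assume the antecedent. If t is true, the antecedent cannot hold. If t is false, the antecedent forces (t = F, q = F, r = F) or (t = F, q = F, r = T), and ((¬r → ¬t) → (q → r)) ∨ r holds there. Either way ((¬r → ¬t) → (q → r)) ∨ r holds.

Only the converse holds.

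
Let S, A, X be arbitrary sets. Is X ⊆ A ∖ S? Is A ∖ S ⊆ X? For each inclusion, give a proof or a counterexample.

Forward inclusion. This inclusion fails. Take S = ∅, A = ∅, X = {1}; then 1 ∈ X but 1 ∉ A ∖ S.

Reverse inclusion. This inclusion fails. Take S = ∅, A = {1}, X = ∅; then 1 ∈ A ∖ S but 1 ∉ X.

(⊆) fails and (⊇) fails.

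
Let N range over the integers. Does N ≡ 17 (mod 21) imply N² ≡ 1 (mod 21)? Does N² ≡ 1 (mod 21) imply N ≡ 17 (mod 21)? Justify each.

Both directions fail.

(→) This fails: take N = 17. Then 17 ≡ 17 (mod 21), but 17² = 289 ≡ 16 (mod 21), not 1.

(←) This fails: take N = 1. Then 1² = 1 ≡ 1 (mod 21), yet 1 ≡ 1 (mod 21), not 17.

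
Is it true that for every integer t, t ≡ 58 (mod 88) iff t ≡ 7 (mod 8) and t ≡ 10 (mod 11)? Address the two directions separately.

(→) This fails: t = 58 gives 58 ≡ 58 (mod 88) but 58 ≡ 2 (mod 8), so the conjunction on the right does not hold.

(←) This fails: t = 87 satisfies both congruences on the right (87 ≡ 7 mod 8 and 87 ≡ 10 mod 11) yet 87 ≡ 87 (mod 88), not 58.

Both directions fail.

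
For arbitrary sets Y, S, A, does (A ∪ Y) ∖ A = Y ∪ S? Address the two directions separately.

(⟹) Let x ∈ (A ∪ Y) ∖ A. Then either x ∈ Y and x ∉ S, A; or x ∈ Y ∩ S and x ∉ A. In each case x ∈ Y ∪ S, so (A ∪ Y) ∖ A ⊆ Y ∪ S.

(⟸) This inclusion fails. Take Y = ∅, S = {1}, A = ∅; then 1 ∈ Y ∪ S but 1 ∉ (A ∪ Y) ∖ A.

The sets are not equal: only the forward inclusion holds.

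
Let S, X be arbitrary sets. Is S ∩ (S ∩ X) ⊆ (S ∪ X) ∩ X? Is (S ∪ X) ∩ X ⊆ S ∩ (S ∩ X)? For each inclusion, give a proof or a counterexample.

(⊇) This inclusion fails. Take S = ∅, X = {1}; then 1 ∈ (S ∪ X) ∩ X but 1 ∉ S ∩ (S ∩ X).

(⊆) Let x ∈ S ∩ (S ∩ X). Then x ∈ S ∩ X, from which x ∈ (S ∪ X) ∩ X.

(⊆) holds; (⊇) fails.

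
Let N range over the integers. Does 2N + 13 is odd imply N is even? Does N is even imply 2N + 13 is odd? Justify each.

(⇒) fails; (⇐) holds.

[⇒] This fails: take N = 3. Then 2N + 13 = 19, which is odd, yet N = 3 is odd, not even.

[⇐] Suppose N is even. Since 2 is even, 2N is even for every N, so 2N + 13 has the same parity as 13, which is odd. Hence 2N + 13 is odd.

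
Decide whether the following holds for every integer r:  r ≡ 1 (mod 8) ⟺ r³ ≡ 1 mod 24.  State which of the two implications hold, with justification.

(→) This fails: take r = 9. Then 9 ≡ 1 (mod 8), but 9³ = 729 ≡ 9 (mod 24), not 1.

(←) Conversely, the residues r modulo 24 with r³ ≡ 1 (mod 24) are exactly {1}, and each is ≡ 1 (mod 8).

(⇒) fails; (⇐) holds.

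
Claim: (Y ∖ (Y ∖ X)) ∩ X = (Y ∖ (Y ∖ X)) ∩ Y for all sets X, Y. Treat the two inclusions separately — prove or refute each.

(⟹) Let x ∈ (Y ∖ (Y ∖ X)) ∩ X. Then x ∈ X ∩ Y, from which x ∈ (Y ∖ (Y ∖ X)) ∩ Y.

(⟸) Let x ∈ (Y ∖ (Y ∖ X)) ∩ Y. Then x ∈ X ∩ Y, from which x ∈ (Y ∖ (Y ∖ X)) ∩ X.

The two sets are equal.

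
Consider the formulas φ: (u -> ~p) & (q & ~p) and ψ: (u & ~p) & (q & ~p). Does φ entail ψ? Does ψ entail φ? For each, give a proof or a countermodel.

Converse. Assume the antecedent. If p is true, the antecedent cannot hold. If p is false, the antecedent forces (p = F, q = T, u = T), and (u -> ~p) & (q & ~p) holds there. Either way (u -> ~p) & (q & ~p) holds.

Forward direction. This fails. Under p = F, q = T, u = F, the left side is true but the right side is false.

Only the reverse direction holds.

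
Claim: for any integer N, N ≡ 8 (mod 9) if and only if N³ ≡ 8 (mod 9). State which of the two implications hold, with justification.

The forward direction holds; the converse fails.

[⇐] This fails: take N = 2. Then 2³ = 8 ≡ 8 (mod 9), yet 2 ≡ 2 (mod 9), not 8.

[⇒] Suppose N ≡ 8 (mod 9). Write N = 9j + 8. Then (9j + 8)³ = 729j³ + 1944j² + 1728j + 512 = 9(81j³ + 216j² + 192j + 56) + 8, so N³ ≡ 8 (mod 9).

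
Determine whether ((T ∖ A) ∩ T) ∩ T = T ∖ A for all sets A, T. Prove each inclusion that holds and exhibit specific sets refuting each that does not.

Both inclusions hold.

(⟹) Let x ∈ ((T ∖ A) ∩ T) ∩ T. Then x ∈ T and x ∉ A, from which x ∈ T ∖ A.

(⟸) Let x ∈ T ∖ A. Then x ∈ T and x ∉ A, from which x ∈ ((T ∖ A) ∩ T) ∩ T.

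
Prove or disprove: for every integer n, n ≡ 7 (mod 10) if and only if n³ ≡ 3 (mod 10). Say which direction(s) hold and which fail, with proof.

(⟹) Suppose n ≡ 7 (mod 10). Write n = 10j + 7. Then (10j + 7)³ = 1000j³ + 2100j² + 1470j + 343 = 10(100j³ + 210j² + 147j + 34) + 3, so n³ ≡ 3 (mod 10).

(⟸) Conversely, suppose n³ ≡ 3 (mod 10). The only residue r in {0, …, 9} with r³ ≡ 3 (mod 10) is r = 7, so n ≡ 7 (mod 10).

Both directions hold; the statement is true.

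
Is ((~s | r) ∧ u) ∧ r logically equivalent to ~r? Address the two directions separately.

(→) This fails. Under u = T, r = T, s = F, the left side is true but the right side is false.

(←) This fails. Under u = F, r = F, s = F, the left side is false but the right side is true.

(⇒) fails and (⇐) fails.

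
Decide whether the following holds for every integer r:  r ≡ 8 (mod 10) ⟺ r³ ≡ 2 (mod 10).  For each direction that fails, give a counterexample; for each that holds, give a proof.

[⇒] Suppose r ≡ 8 (mod 10). Write r = 10j + 8. Then (10j + 8)³ = 1000j³ + 2400j² + 1920j + 512 = 10(100j³ + 240j² + 192j + 51) + 2, so r³ ≡ 2 (mod 10).

[⇐] For the converse, argue contrapositively. If r ≢ 8 (mod 10), then r is congruent to one of 0, 1, 2, 3, 4, 5, 6, 7, 9 modulo 10, and these give r³ ≡ 0, 1, 8, 7, 4, 5, 6, 3, 9 respectively — never 2.

Both directions hold; the statement is true.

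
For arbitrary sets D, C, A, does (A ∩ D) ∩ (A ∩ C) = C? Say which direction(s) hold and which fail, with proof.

(⟸) This inclusion fails. Take D = ∅, C = {1}, A = ∅; then 1 ∈ C but 1 ∉ (A ∩ D) ∩ (A ∩ C).

(⟹) Let x ∈ (A ∩ D) ∩ (A ∩ C). Then x ∈ D ∩ C ∩ A, from which x ∈ C.

The sets are not equal: only the forward inclusion holds.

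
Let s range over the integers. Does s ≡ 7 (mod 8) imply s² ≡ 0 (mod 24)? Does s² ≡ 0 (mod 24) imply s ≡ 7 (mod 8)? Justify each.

(→) This fails: take s = 7. Then 7 ≡ 7 (mod 8), but 7² = 49 ≡ 1 (mod 24), not 0.

(←) This fails: take s = 0. Then 0² = 0 ≡ 0 (mod 24), yet 0 ≡ 0 (mod 8), not 7.

(⇒) fails and (⇐) fails.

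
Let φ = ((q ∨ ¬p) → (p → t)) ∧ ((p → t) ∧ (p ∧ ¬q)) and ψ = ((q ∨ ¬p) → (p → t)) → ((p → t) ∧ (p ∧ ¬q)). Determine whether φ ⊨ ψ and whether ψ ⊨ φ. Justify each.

Only the forward direction holds.

(⇒) Assume the antecedent. If p is true, the antecedent forces (p = T, t = T, q = F), and the consequent holds there. If p is false, the antecedent cannot hold. Either way the consequent holds.

(⇐) This fails. Under p = T, t = F, q = T, the left side is false but the right side is true.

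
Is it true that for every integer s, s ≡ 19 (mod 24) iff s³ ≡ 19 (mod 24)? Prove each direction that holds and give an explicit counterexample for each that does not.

Both directions hold.

Forward direction. Suppose s ≡ 19 (mod 24). Write s = 24j + 19. Then (24j + 19)³ = 13824j³ + 32832j² + 25992j + 6859 = 24(576j³ + 1368j² + 1083j + 285) + 19, so s³ ≡ 19 (mod 24).

Converse. Suppose s³ ≡ 19 (mod 24). The only residue r in {0, …, 23} with r³ ≡ 19 (mod 24) is r = 19, so s ≡ 19 (mod 24).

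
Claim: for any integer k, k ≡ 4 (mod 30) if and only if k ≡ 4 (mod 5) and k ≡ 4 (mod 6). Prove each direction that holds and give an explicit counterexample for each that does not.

Both directions hold; the statement is true.

(→) Suppose k ≡ 4 (mod 30); write k = 30j + 4. Since 5 ∣ 30, reducing mod 5 gives k ≡ 4 (mod 5); since 6 ∣ 30, reducing mod 6 gives k ≡ 4 (mod 6).

(←) Conversely, if k ≡ 4 (mod 5) and k ≡ 4 (mod 6), then by the Chinese remainder theorem k ≡ 4 (mod 30). This is exactly k ≡ 4 (mod 30).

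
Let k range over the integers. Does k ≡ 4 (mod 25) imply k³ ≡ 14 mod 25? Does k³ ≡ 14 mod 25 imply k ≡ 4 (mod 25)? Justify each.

Forward direction. Suppose k ≡ 4 (mod 25). Write k = 25j + 4. Then (25j + 4)³ = 15625j³ + 7500j² + 1200j + 64 = 25(625j³ + 300j² + 48j + 2) + 14, so k³ ≡ 14 (mod 25).

Converse. Suppose k³ ≡ 14 (mod 25). The only residue r in {0, …, 24} with r³ ≡ 14 (mod 25) is r = 4, so k ≡ 4 (mod 25).

Both implications hold.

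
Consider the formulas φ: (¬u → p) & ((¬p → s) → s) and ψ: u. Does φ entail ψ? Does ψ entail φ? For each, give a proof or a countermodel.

Both directions fail.

[⇒] This fails. Under u = F, p = T, s = T, the left side is true but the right side is false.

[⇐] This fails. Under u = T, p = T, s = F, the left side is false but the right side is true.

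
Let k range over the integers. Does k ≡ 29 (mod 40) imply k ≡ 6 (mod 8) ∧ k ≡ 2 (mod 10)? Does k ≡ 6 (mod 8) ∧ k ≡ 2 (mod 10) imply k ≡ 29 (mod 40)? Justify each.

(→) This fails: k = 29 gives 29 ≡ 29 (mod 40) but 29 ≡ 5 (mod 8), so the conjunction on the right does not hold.

(←) This fails: k = 22 satisfies both congruences on the right (22 ≡ 6 mod 8 and 22 ≡ 2 mod 10) yet 22 ≡ 22 (mod 40), not 29.

Neither implication holds.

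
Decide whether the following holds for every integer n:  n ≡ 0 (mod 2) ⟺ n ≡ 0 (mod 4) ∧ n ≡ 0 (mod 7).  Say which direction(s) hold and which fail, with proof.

(⇒) fails; (⇐) holds.

(→) This fails: n = 2 gives 2 ≡ 0 (mod 2) but 2 ≡ 2 (mod 4), so the conjunction on the right does not hold.

(←) Conversely, if n ≡ 0 (mod 4) and n ≡ 0 (mod 7), then by the Chinese remainder theorem n ≡ 0 (mod 28). Since 0 ≡ 0 (mod 2) and 2 ∣ 28, we get n ≡ 0 (mod 2).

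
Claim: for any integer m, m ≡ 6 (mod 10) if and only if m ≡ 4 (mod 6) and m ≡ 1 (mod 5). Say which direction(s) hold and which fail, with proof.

Converse. If m ≡ 4 (mod 6) and m ≡ 1 (mod 5), then by the Chinese remainder theorem m ≡ 16 (mod 30). Since 16 ≡ 6 (mod 10) and 10 ∣ 30, we get m ≡ 6 (mod 10).

Forward direction. This fails: m = 26 gives 26 ≡ 6 (mod 10) but 26 ≡ 2 (mod 6), so the conjunction on the right does not hold.

The forward direction fails; the converse holds.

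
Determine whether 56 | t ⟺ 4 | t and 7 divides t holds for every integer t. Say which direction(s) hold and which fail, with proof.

The forward direction holds; the converse fails.

[⇒] If 56 ∣ t, write t = 56q. Since 56 = 14·4, t = 4·(14q), so 4 ∣ t; and since 56 = 8·7, t = 7·(8q), so 7 ∣ t.

[⇐] This fails: take t = 28. Both 4 ∣ 28 and 7 ∣ 28, yet 28 is not a multiple of 56 (since 28 = 0·56 + 28), so 56 ∤ 28.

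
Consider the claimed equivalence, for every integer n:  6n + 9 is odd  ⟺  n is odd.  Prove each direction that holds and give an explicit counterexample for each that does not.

(⇒) fails; (⇐) holds.

(⟸) Suppose n is odd. Since 6 is even, 6n is even for every n, so 6n + 9 has the same parity as 9, which is odd. Hence 6n + 9 is odd.

(⟹) This fails: take n = 0. Then 6n + 9 = 9, which is odd, yet n = 0 is even, not odd.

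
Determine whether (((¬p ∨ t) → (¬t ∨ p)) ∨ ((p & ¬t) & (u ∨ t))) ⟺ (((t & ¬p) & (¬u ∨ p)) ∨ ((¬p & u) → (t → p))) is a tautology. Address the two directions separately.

Forward direction. Assume the antecedent. If p is true, the consequent reduces to true regardless of the other variables. If p is false, the antecedent forces (p = F, t = F, u = F) or (p = F, t = F, u = T), and the consequent holds there. Either way the consequent holds.

Converse. This fails. Under p = F, t = T, u = F, the left side is false but the right side is true.

(⇒) holds; (⇐) fails.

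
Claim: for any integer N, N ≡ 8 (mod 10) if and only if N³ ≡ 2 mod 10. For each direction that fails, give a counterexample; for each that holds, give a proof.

(→) Suppose N ≡ 8 (mod 10). Write N = 10j + 8. Then (10j + 8)³ = 1000j³ + 2400j² + 1920j + 512 = 10(100j³ + 240j² + 192j + 51) + 2, so N³ ≡ 2 (mod 10).

(←) Conversely, suppose N³ ≡ 2 (mod 10). The only residue r in {0, …, 9} with r³ ≡ 2 (mod 10) is r = 8, so N ≡ 8 (mod 10).

Both directions hold; the statement is true.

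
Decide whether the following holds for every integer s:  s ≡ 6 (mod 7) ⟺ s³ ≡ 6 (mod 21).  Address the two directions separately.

[⇒] This fails: take s = 13. Then 13 ≡ 6 (mod 7), but 13³ = 2197 ≡ 13 (mod 21), not 6.

[⇐] This fails: take s = 3. Then 3³ = 27 ≡ 6 (mod 21), yet 3 ≡ 3 (mod 7), not 6.

Both directions fail.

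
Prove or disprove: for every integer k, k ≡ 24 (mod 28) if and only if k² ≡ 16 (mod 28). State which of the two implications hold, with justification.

(⇒) Suppose k ≡ 24 (mod 28). Write k = 28j + 24. Then (28j + 24)² = 784j² + 1344j + 576 = 28(28j² + 48j + 20) + 16, so k² ≡ 16 (mod 28).

(⇐) This fails: take k = 4. Then 4² = 16 ≡ 16 (mod 28), yet 4 ≡ 4 (mod 28), not 24.

Only the forward implication holds.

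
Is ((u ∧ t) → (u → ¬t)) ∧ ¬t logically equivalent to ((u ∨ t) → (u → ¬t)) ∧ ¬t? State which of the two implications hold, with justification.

(→) Assume the antecedent. If u is true, the antecedent forces (u = T, t = F), and ((u ∨ t) → (u → ¬t)) ∧ ¬t holds there. If u is false, the antecedent forces (u = F, t = F), and ((u ∨ t) → (u → ¬t)) ∧ ¬t holds there. Either way ((u ∨ t) → (u → ¬t)) ∧ ¬t holds.

(←) Assume the antecedent. If u is true, the antecedent forces (u = T, t = F), and ((u ∧ t) → (u → ¬t)) ∧ ¬t holds there. If u is false, the antecedent forces (u = F, t = F), and ((u ∧ t) → (u → ¬t)) ∧ ¬t holds there. Either way ((u ∧ t) → (u → ¬t)) ∧ ¬t holds.

Equivalent; both directions hold.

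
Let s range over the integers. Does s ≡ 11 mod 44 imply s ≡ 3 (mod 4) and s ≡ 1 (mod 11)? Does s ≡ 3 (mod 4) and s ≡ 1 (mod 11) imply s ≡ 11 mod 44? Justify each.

Both directions fail.

[⇒] This fails: s = 11 gives 11 ≡ 11 (mod 44) but 11 ≡ 0 (mod 11), so the conjunction on the right does not hold.

[⇐] This fails: s = 23 satisfies both congruences on the right (23 ≡ 3 mod 4 and 23 ≡ 1 mod 11) yet 23 ≡ 23 (mod 44), not 11.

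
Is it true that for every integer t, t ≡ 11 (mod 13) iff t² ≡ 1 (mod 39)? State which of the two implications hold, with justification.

Forward direction. This fails: take t = 11. Then 11 ≡ 11 (mod 13), but 11² = 121 ≡ 4 (mod 39), not 1.

Converse. This fails: take t = 1. Then 1² = 1 ≡ 1 (mod 39), yet 1 ≡ 1 (mod 13), not 11.

(⇒) fails and (⇐) fails.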